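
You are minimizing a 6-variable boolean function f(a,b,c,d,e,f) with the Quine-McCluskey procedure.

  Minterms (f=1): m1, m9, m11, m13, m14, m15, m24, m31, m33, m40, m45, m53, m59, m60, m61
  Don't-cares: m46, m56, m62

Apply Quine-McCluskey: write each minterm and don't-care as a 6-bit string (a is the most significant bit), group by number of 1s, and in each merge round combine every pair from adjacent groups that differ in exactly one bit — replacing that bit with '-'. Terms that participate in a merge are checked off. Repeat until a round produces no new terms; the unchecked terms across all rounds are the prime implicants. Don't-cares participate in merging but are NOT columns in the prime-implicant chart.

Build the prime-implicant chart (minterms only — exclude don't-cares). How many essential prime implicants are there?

7

Round 0: 000001✓ 001001✓ 001011✓ 001101✓ 001110✓ 001111✓ 011000✓ 011111✓ 100001✓ 101000✓ 101101✓ 101110✓ 110101✓ 111000✓ 111011 111100✓ 111101✓ 111110✓
Round 1: -00001 -01101 -01110 -11000 0-1111 00-001 001-01✓ 001-11✓ 0010-1✓ 0011-1✓ 00111- 1-1000 1-1101 1-1110 11-101 111-00 1111-0 11110-
Round 2: 001--1
PIs = {-00001, -01101, -01110, -11000, 0-1111, 00-001, 001--1, 00111-, 1-1000, 1-1101, 1-1110, 11-101, 111-00, 111011, 1111-0, 11110-}
Coverage chart:
  m1: -00001,00-001
  m9: 00-001,001--1
  m11: 001--1 ←essential
  m13: -01101,001--1
  m14: -01110,00111-
  m15: 0-1111,001--1,00111-
  m24: -11000 ←essential
  m31: 0-1111 ←essential
  m33: -00001 ←essential
  m40: 1-1000 ←essential
  m45: -01101,1-1101
  m53: 11-101 ←essential
  m59: 111011 ←essential
  m60: 111-00,1111-0,11110-
  m61: 1-1101,11-101,11110-
Essential: -00001, -11000, 0-1111, 001--1, 1-1000, 11-101, 111011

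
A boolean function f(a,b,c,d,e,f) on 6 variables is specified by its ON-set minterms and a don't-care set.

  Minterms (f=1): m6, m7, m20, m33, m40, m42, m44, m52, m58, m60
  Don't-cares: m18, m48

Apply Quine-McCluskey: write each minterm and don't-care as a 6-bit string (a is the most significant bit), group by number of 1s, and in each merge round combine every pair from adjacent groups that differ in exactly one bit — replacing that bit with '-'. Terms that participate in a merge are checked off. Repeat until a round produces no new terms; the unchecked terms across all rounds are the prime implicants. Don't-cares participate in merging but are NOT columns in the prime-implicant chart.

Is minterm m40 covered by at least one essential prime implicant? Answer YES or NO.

NO

size-2^0 implicants → 000110(✓)  000111(✓)  010010  010100(✓)  100001  101000(✓)  101010(✓)  101100(✓)  110000(✓)  110100(✓)  111010(✓)  111100(✓)
size-2^1 implicants → -10100  00011-  1-1010  1-1100  101-00  1010-0  11-100  110-00
Unchecked terms (primes): -10100, 00011-, 010010, 1-1010, 1-1100, 100001, 101-00, 1010-0, 11-100, 110-00
Minterm coverage:
  m6 ⊆ 00011- [E]
  m7 ⊆ 00011- [E]
  m20 ⊆ -10100 [E]
  m33 ⊆ 100001 [E]
  m40 ⊆ 101-00,1010-0
  m42 ⊆ 1-1010,1010-0
  m44 ⊆ 1-1100,101-00
  m52 ⊆ -10100,11-100,110-00
  m58 ⊆ 1-1010 [E]
  m60 ⊆ 1-1100,11-100
E = {-10100, 00011-, 1-1010, 100001}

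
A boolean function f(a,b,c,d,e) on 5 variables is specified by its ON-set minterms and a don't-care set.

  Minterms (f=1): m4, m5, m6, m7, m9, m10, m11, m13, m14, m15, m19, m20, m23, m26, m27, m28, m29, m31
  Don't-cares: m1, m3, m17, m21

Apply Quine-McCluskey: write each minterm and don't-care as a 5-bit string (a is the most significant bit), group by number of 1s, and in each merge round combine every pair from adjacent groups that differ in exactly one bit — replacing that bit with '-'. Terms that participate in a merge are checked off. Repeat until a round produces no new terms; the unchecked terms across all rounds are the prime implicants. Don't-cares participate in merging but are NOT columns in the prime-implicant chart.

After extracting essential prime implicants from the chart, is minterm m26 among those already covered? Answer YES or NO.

YES

[col 0] 00001*, 00011*, 00100*, 00101*, 00110*, 00111*, 01001*, 01010*, 01011*, 01101*, 01110*, 01111*, 10001*, 10011*, 10100*, 10101*, 10111*, 11010*, 11011*, 11100*, 11101*, 11111*
[col 1] -0001*, -0011*, -0100*, -0101*, -0111*, -1010*, -1011*, -1101*, -1111*, 0-001*, 0-011*, 0-101*, 0-110*, 0-111*, 00-01*, 00-11*, 000-1*, 001-0*, 001-1*, 0010-*, 0011-*, 01-01*, 01-10*, 01-11*, 010-1*, 0101-*, 011-1*, 0111-*, 1-011*, 1-100*, 1-101*, 1-111*, 10-01*, 10-11*, 100-1*, 101-1*, 1010-*, 11-11*, 1101-*, 111-1*, 1110-*
[col 2] --011*, --101*, --111*, -0-01*, -0-11*, -00-1*, -01-1*, -010-, -1-11*, -101-, -11-1*, 0--01*, 0--11*, 0-0-1*, 0-1-1*, 0-11-, 00--1*, 001--, 01--1*, 01-1-, 1--11*, 1-1-1*, 1-10-, 10--1*
[col 3] ---11, --1-1, -0--1, 0---1
Prime implicants: ---11, --1-1, -0--1, -010-, -101-, 0---1, 0-11-, 001--, 01-1-, 1-10-
PI chart (minterm → PIs covering it):
  4 | -010-,001--
  5 | --1-1,-0--1,-010-,0---1,001--
  6 | 0-11-,001--
  7 | ---11,--1-1,-0--1,0---1,0-11-,001--
  9 | 0---1  (sole → essential)
  10 | -101-,01-1-
  11 | ---11,-101-,0---1,01-1-
  13 | --1-1,0---1
  14 | 0-11-,01-1-
  15 | ---11,--1-1,0---1,0-11-,01-1-
  19 | ---11,-0--1
  20 | -010-,1-10-
  23 | ---11,--1-1,-0--1
  26 | -101-  (sole → essential)
  27 | ---11,-101-
  28 | 1-10-  (sole → essential)
  29 | --1-1,1-10-
  31 | ---11,--1-1
Essential prime implicants: -101-, 0---1, 1-10-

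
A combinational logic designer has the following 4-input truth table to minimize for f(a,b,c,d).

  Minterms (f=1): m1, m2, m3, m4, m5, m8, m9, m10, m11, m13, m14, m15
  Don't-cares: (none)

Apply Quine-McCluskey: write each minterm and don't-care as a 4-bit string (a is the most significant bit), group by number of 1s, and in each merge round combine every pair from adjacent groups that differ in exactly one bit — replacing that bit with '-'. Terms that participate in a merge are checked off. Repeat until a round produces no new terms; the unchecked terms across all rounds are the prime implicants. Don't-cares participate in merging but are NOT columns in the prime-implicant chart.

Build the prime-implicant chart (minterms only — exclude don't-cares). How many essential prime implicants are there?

[col 0] 0001*, 0010*, 0011*, 0100*, 0101*, 1000*, 1001*, 1010*, 1011*, 1101*, 1110*, 1111*
[col 1] -001*, -010*, -011*, -101*, 0-01*, 00-1*, 001-*, 010-, 1-01*, 1-10*, 1-11*, 10-0*, 10-1*, 100-*, 101-*, 11-1*, 111-*
[col 2] --01, -0-1, -01-, 1--1, 1-1-, 10--
Prime implicants: --01, -0-1, -01-, 010-, 1--1, 1-1-, 10--
PI chart (minterm → PIs covering it):
  1 | --01,-0-1
  2 | -01-  (sole → essential)
  3 | -0-1,-01-
  4 | 010-  (sole → essential)
  5 | --01,010-
  8 | 10--  (sole → essential)
  9 | --01,-0-1,1--1,10--
  10 | -01-,1-1-,10--
  11 | -0-1,-01-,1--1,1-1-,10--
  13 | --01,1--1
  14 | 1-1-  (sole → essential)
  15 | 1--1,1-1-
Essential prime implicants: -01-, 010-, 1-1-, 10--

4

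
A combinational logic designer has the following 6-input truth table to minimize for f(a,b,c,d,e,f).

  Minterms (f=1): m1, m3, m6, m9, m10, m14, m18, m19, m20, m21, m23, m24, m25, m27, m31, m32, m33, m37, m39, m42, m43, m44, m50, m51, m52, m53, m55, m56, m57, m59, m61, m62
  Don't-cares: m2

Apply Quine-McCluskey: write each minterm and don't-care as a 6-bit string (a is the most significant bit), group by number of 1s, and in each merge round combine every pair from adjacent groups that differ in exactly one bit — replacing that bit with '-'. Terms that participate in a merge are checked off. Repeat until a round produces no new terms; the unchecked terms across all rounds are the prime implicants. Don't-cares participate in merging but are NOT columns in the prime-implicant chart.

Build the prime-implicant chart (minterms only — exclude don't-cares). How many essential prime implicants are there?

Round 0: 000001✓ 000010✓ 000011✓ 000110✓ 001001✓ 001010✓ 001110✓ 010010✓ 010011✓ 010100✓ 010101✓ 010111✓ 011000✓ 011001✓ 011011✓ 011111✓ 100000✓ 100001✓ 100101✓ 100111✓ 101010✓ 101011✓ 101100 110010✓ 110011✓ 110100✓ 110101✓ 110111✓ 111000✓ 111001✓ 111011✓ 111101✓ 111110
Round 1: -00001 -01010 -10010✓ -10011✓ -10100✓ -10101✓ -10111✓ -11000✓ -11001✓ -11011✓ 0-0010✓ 0-0011✓ 0-1001 00-001 00-010✓ 00-110✓ 000-10✓ 0000-1 00001-✓ 001-10✓ 01-011✓ 01-111✓ 010-11✓ 01001-✓ 0101-1✓ 01010-✓ 011-11✓ 0110-1✓ 01100-✓ 1-0101✓ 1-0111✓ 1-1011 100-01 10000- 1001-1✓ 10101- 11-011✓ 11-101 110-11✓ 11001-✓ 1101-1✓ 11010-✓ 111-01 1110-1✓ 11100-✓
Round 2: -1-011 -10-11 -1001- -101-1 -1010- -110-1 -1100- 0-001- 00--10 01--11 1-01-1
PIs = {-00001, -01010, -1-011, -10-11, -1001-, -101-1, -1010-, -110-1, -1100-, 0-001-, 0-1001, 00--10, 00-001, 0000-1, 01--11, 1-01-1, 1-1011, 100-01, 10000-, 10101-, 101100, 11-101, 111-01, 111110}
Coverage chart:
  m1: -00001,00-001,0000-1
  m3: 0-001-,0000-1
  m6: 00--10 ←essential
  m9: 0-1001,00-001
  m10: -01010,00--10
  m14: 00--10 ←essential
  m18: -1001-,0-001-
  m19: -1-011,-10-11,-1001-,0-001-,01--11
  m20: -1010- ←essential
  m21: -101-1,-1010-
  m23: -10-11,-101-1,01--11
  m24: -1100- ←essential
  m25: -110-1,-1100-,0-1001
  m27: -1-011,-110-1,01--11
  m31: 01--11 ←essential
  m32: 10000- ←essential
  m33: -00001,100-01,10000-
  m37: 1-01-1,100-01
  m39: 1-01-1 ←essential
  m42: -01010,10101-
  m43: 1-1011,10101-
  m44: 101100 ←essential
  m50: -1001- ←essential
  m51: -1-011,-10-11,-1001-
  m52: -1010- ←essential
  m53: -101-1,-1010-,1-01-1,11-101
  m55: -10-11,-101-1,1-01-1
  m56: -1100- ←essential
  m57: -110-1,-1100-,111-01
  m59: -1-011,-110-1,1-1011
  m61: 11-101,111-01
  m62: 111110 ←essential
Essential: -1001-, -1010-, -1100-, 00--10, 01--11, 1-01-1, 10000-, 101100, 111110

9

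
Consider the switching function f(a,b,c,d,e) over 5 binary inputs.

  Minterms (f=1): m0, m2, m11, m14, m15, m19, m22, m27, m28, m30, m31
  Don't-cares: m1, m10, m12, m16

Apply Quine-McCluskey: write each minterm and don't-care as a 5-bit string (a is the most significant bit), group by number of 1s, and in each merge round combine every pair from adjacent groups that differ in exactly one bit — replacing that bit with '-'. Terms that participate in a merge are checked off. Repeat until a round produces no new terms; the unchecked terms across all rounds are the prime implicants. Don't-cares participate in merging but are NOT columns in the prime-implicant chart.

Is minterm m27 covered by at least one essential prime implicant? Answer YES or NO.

[col 0] 00000*, 00001*, 00010*, 01010*, 01011*, 01100*, 01110*, 01111*, 10000*, 10011*, 10110*, 11011*, 11100*, 11110*, 11111*
[col 1] -0000, -1011*, -1100*, -1110*, -1111*, 0-010, 000-0, 0000-, 01-10*, 01-11*, 0101-*, 011-0*, 0111-*, 1-011, 1-110, 11-11*, 111-0*, 1111-*
[col 2] -1-11, -11-0, -111-, 01-1-
Prime implicants: -0000, -1-11, -11-0, -111-, 0-010, 000-0, 0000-, 01-1-, 1-011, 1-110
PI chart (minterm → PIs covering it):
  0 | -0000,000-0,0000-
  2 | 0-010,000-0
  11 | -1-11,01-1-
  14 | -11-0,-111-,01-1-
  15 | -1-11,-111-,01-1-
  19 | 1-011  (sole → essential)
  22 | 1-110  (sole → essential)
  27 | -1-11,1-011
  28 | -11-0  (sole → essential)
  30 | -11-0,-111-,1-110
  31 | -1-11,-111-
Essential prime implicants: -11-0, 1-011, 1-110

YES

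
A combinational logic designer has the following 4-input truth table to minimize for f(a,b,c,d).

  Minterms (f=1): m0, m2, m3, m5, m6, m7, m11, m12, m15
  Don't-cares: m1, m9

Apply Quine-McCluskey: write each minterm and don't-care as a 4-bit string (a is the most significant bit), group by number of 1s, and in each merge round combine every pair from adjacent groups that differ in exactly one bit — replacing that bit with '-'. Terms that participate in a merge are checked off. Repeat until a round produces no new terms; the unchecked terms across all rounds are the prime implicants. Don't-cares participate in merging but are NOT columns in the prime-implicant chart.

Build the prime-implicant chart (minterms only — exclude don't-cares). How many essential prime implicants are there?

Round 0: 0000✓ 0001✓ 0010✓ 0011✓ 0101✓ 0110✓ 0111✓ 1001✓ 1011✓ 1100 1111✓
Round 1: -001✓ -011✓ -111✓ 0-01✓ 0-10✓ 0-11✓ 00-0✓ 00-1✓ 000-✓ 001-✓ 01-1✓ 011-✓ 1-11✓ 10-1✓
Round 2: --11 -0-1 0--1 0-1- 00--
PIs = {--11, -0-1, 0--1, 0-1-, 00--, 1100}
Coverage chart:
  m0: 00-- ←essential
  m2: 0-1-,00--
  m3: --11,-0-1,0--1,0-1-,00--
  m5: 0--1 ←essential
  m6: 0-1- ←essential
  m7: --11,0--1,0-1-
  m11: --11,-0-1
  m12: 1100 ←essential
  m15: --11 ←essential
Essential: --11, 0--1, 0-1-, 00--, 1100

5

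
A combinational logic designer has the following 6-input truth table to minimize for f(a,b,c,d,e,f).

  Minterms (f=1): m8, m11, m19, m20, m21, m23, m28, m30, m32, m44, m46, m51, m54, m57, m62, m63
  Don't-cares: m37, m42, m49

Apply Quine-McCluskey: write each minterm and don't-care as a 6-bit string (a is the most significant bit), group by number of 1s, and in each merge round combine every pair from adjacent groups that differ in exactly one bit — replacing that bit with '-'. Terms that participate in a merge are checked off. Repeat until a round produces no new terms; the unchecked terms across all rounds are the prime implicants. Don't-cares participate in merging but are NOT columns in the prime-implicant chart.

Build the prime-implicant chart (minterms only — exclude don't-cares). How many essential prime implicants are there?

7

size-2^0 implicants → 001000  001011  010011(✓)  010100(✓)  010101(✓)  010111(✓)  011100(✓)  011110(✓)  100000  100101  101010(✓)  101100(✓)  101110(✓)  110001(✓)  110011(✓)  110110(✓)  111001(✓)  111110(✓)  111111(✓)
size-2^1 implicants → -10011  -11110  01-100  010-11  0101-1  01010-  0111-0  1-1110  101-10  1011-0  11-001  11-110  1100-1  11111-
Unchecked terms (primes): -10011, -11110, 001000, 001011, 01-100, 010-11, 0101-1, 01010-, 0111-0, 1-1110, 100000, 100101, 101-10, 1011-0, 11-001, 11-110, 1100-1, 11111-
Minterm coverage:
  m8 ⊆ 001000 [E]
  m11 ⊆ 001011 [E]
  m19 ⊆ -10011,010-11
  m20 ⊆ 01-100,01010-
  m21 ⊆ 0101-1,01010-
  m23 ⊆ 010-11,0101-1
  m28 ⊆ 01-100,0111-0
  m30 ⊆ -11110,0111-0
  m32 ⊆ 100000 [E]
  m44 ⊆ 1011-0 [E]
  m46 ⊆ 1-1110,101-10,1011-0
  m51 ⊆ -10011,1100-1
  m54 ⊆ 11-110 [E]
  m57 ⊆ 11-001 [E]
  m62 ⊆ -11110,1-1110,11-110,11111-
  m63 ⊆ 11111- [E]
E = {001000, 001011, 100000, 1011-0, 11-001, 11-110, 11111-}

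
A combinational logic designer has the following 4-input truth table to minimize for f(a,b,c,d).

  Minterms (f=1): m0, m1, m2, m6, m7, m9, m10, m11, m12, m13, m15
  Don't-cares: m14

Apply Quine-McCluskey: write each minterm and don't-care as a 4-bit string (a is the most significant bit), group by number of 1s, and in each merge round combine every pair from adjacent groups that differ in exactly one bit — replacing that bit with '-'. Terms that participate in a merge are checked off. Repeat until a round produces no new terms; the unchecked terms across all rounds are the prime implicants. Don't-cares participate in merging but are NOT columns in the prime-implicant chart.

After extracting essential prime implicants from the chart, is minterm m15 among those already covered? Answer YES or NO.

YES

Round 0: 0000✓ 0001✓ 0010✓ 0110✓ 0111✓ 1001✓ 1010✓ 1011✓ 1100✓ 1101✓ 1110✓ 1111✓
Round 1: -001 -010✓ -110✓ -111✓ 0-10✓ 00-0 000- 011-✓ 1-01✓ 1-10✓ 1-11✓ 10-1✓ 101-✓ 11-0✓ 11-1✓ 110-✓ 111-✓
Round 2: --10 -11- 1--1 1-1- 11--
PIs = {--10, -001, -11-, 00-0, 000-, 1--1, 1-1-, 11--}
Coverage chart:
  m0: 00-0,000-
  m1: -001,000-
  m2: --10,00-0
  m6: --10,-11-
  m7: -11- ←essential
  m9: -001,1--1
  m10: --10,1-1-
  m11: 1--1,1-1-
  m12: 11-- ←essential
  m13: 1--1,11--
  m15: -11-,1--1,1-1-,11--
Essential: -11-, 11--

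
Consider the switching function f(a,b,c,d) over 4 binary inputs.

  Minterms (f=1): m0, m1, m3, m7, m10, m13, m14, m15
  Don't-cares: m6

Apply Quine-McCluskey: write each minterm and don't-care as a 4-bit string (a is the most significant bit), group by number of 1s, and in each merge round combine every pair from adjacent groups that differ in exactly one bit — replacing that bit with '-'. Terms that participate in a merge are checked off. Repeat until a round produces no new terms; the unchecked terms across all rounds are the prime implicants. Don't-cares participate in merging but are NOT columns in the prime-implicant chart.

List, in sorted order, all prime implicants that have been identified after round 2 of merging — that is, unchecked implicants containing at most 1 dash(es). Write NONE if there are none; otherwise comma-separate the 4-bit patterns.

0-11, 00-1, 000-, 1-10, 11-1

Round 0: 0000✓ 0001✓ 0011✓ 0110✓ 0111✓ 1010✓ 1101✓ 1110✓ 1111✓
Round 1: -110✓ -111✓ 0-11 00-1 000- 011-✓ 1-10 11-1 111-✓
Round 2: -11-
PIs = {-11-, 0-11, 00-1, 000-, 1-10, 11-1}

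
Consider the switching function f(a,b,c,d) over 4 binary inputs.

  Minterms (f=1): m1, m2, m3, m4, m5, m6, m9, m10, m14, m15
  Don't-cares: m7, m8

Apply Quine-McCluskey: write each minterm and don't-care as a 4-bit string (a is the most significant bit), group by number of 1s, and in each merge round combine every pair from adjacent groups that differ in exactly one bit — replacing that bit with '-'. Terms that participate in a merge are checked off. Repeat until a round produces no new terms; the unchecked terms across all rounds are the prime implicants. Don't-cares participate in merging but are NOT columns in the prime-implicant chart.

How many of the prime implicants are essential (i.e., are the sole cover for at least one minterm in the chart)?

2

[col 0] 0001*, 0010*, 0011*, 0100*, 0101*, 0110*, 0111*, 1000*, 1001*, 1010*, 1110*, 1111*
[col 1] -001, -010*, -110*, -111*, 0-01*, 0-10*, 0-11*, 00-1*, 001-*, 01-0*, 01-1*, 010-*, 011-*, 1-10*, 10-0, 100-, 111-*
[col 2] --10, -11-, 0--1, 0-1-, 01--
Prime implicants: --10, -001, -11-, 0--1, 0-1-, 01--, 10-0, 100-
PI chart (minterm → PIs covering it):
  1 | -001,0--1
  2 | --10,0-1-
  3 | 0--1,0-1-
  4 | 01--  (sole → essential)
  5 | 0--1,01--
  6 | --10,-11-,0-1-,01--
  9 | -001,100-
  10 | --10,10-0
  14 | --10,-11-
  15 | -11-  (sole → essential)
Essential prime implicants: -11-, 01--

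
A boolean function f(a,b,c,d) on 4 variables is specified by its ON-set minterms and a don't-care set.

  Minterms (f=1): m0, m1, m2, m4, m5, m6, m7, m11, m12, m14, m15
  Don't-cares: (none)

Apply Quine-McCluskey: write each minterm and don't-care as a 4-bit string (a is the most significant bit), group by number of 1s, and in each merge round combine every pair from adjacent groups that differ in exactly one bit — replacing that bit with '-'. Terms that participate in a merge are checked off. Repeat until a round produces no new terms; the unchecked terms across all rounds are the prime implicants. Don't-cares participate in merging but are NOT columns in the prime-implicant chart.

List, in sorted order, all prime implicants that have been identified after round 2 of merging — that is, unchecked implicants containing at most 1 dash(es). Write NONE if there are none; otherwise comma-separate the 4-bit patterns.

size-2^0 implicants → 0000(✓)  0001(✓)  0010(✓)  0100(✓)  0101(✓)  0110(✓)  0111(✓)  1011(✓)  1100(✓)  1110(✓)  1111(✓)
size-2^1 implicants → -100(✓)  -110(✓)  -111(✓)  0-00(✓)  0-01(✓)  0-10(✓)  00-0(✓)  000-(✓)  01-0(✓)  01-1(✓)  010-(✓)  011-(✓)  1-11  11-0(✓)  111-(✓)
size-2^2 implicants → -1-0  -11-  0--0  0-0-  01--
Unchecked terms (primes): -1-0, -11-, 0--0, 0-0-, 01--, 1-11

1-11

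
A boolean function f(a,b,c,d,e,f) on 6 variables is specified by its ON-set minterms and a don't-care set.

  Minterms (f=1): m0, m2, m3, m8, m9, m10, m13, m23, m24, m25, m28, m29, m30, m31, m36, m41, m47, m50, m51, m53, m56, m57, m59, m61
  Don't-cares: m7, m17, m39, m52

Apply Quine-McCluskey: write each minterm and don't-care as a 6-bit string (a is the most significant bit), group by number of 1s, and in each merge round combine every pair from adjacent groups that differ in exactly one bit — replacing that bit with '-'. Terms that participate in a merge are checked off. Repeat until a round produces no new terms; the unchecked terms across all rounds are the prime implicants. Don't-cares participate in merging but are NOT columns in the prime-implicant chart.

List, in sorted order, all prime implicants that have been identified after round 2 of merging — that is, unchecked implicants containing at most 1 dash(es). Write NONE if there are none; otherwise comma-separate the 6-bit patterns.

size-2^0 implicants → 000000(✓)  000010(✓)  000011(✓)  000111(✓)  001000(✓)  001001(✓)  001010(✓)  001101(✓)  010001(✓)  010111(✓)  011000(✓)  011001(✓)  011100(✓)  011101(✓)  011110(✓)  011111(✓)  100100(✓)  100111(✓)  101001(✓)  101111(✓)  110010(✓)  110011(✓)  110100(✓)  110101(✓)  111000(✓)  111001(✓)  111011(✓)  111101(✓)
size-2^1 implicants → -00111  -01001(✓)  -11000(✓)  -11001(✓)  -11101(✓)  0-0111  0-1000(✓)  0-1001(✓)  0-1101(✓)  00-000(✓)  00-010(✓)  000-11  0000-0(✓)  00001-  001-01(✓)  0010-0(✓)  00100-(✓)  01-001  01-111  011-00(✓)  011-01(✓)  01100-(✓)  0111-0(✓)  0111-1(✓)  01110-(✓)  01111-(✓)  1-0100  1-1001(✓)  10-111  11-011  11-101  11001-  11010-  111-01(✓)  1110-1  11100-(✓)
size-2^2 implicants → --1001  -11-01  -1100-  0-1-01  0-100-  00-0-0  011-0-  0111--
Unchecked terms (primes): --1001, -00111, -11-01, -1100-, 0-0111, 0-1-01, 0-100-, 00-0-0, 000-11, 00001-, 01-001, 01-111, 011-0-, 0111--, 1-0100, 10-111, 11-011, 11-101, 11001-, 11010-, 1110-1

-00111, 0-0111, 000-11, 00001-, 01-001, 01-111, 1-0100, 10-111, 11-011, 11-101, 11001-, 11010-, 1110-1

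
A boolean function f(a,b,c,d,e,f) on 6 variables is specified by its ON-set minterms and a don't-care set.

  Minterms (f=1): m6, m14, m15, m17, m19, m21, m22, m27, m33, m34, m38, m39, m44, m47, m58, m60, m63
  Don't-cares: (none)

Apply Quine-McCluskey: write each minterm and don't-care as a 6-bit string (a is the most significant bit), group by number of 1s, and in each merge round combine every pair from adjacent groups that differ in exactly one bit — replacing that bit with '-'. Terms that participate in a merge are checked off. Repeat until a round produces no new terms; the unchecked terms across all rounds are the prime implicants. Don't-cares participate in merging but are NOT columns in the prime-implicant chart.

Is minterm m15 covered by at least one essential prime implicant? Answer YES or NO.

NO

[col 0] 000110*, 001110*, 001111*, 010001*, 010011*, 010101*, 010110*, 011011*, 100001, 100010*, 100110*, 100111*, 101100*, 101111*, 111010, 111100*, 111111*
[col 1] -00110, -01111, 0-0110, 00-110, 00111-, 01-011, 010-01, 0100-1, 1-1100, 1-1111, 10-111, 100-10, 10011-
Prime implicants: -00110, -01111, 0-0110, 00-110, 00111-, 01-011, 010-01, 0100-1, 1-1100, 1-1111, 10-111, 100-10, 100001, 10011-, 111010
PI chart (minterm → PIs covering it):
  6 | -00110,0-0110,00-110
  14 | 00-110,00111-
  15 | -01111,00111-
  17 | 010-01,0100-1
  19 | 01-011,0100-1
  21 | 010-01  (sole → essential)
  22 | 0-0110  (sole → essential)
  27 | 01-011  (sole → essential)
  33 | 100001  (sole → essential)
  34 | 100-10  (sole → essential)
  38 | -00110,100-10,10011-
  39 | 10-111,10011-
  44 | 1-1100  (sole → essential)
  47 | -01111,1-1111,10-111
  58 | 111010  (sole → essential)
  60 | 1-1100  (sole → essential)
  63 | 1-1111  (sole → essential)
Essential prime implicants: 0-0110, 01-011, 010-01, 1-1100, 1-1111, 100-10, 100001, 111010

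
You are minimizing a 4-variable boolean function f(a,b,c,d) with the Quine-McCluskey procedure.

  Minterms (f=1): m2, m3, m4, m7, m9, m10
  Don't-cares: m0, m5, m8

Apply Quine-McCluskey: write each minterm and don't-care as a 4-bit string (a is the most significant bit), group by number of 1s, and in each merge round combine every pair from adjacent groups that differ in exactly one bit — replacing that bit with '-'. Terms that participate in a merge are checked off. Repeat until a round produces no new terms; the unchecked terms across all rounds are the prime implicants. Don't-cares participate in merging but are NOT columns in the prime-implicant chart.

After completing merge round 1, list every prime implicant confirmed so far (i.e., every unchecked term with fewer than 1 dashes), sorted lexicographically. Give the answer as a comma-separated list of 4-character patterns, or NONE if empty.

[col 0] 0000*, 0010*, 0011*, 0100*, 0101*, 0111*, 1000*, 1001*, 1010*
[col 1] -000*, -010*, 0-00, 0-11, 00-0*, 001-, 01-1, 010-, 10-0*, 100-
[col 2] -0-0
Prime implicants: -0-0, 0-00, 0-11, 001-, 01-1, 010-, 100-

NONE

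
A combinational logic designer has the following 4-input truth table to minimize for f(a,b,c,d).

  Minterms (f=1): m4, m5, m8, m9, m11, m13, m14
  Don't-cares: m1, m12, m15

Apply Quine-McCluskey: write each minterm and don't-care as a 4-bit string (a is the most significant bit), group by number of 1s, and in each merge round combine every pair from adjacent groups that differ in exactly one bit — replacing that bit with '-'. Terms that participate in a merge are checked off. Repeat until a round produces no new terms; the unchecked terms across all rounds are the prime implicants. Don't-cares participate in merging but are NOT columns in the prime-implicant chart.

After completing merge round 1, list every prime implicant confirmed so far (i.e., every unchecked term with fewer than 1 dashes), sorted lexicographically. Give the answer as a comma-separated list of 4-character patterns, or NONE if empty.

NONE

[col 0] 0001*, 0100*, 0101*, 1000*, 1001*, 1011*, 1100*, 1101*, 1110*, 1111*
[col 1] -001*, -100*, -101*, 0-01*, 010-*, 1-00*, 1-01*, 1-11*, 10-1*, 100-*, 11-0*, 11-1*, 110-*, 111-*
[col 2] --01, -10-, 1--1, 1-0-, 11--
Prime implicants: --01, -10-, 1--1, 1-0-, 11--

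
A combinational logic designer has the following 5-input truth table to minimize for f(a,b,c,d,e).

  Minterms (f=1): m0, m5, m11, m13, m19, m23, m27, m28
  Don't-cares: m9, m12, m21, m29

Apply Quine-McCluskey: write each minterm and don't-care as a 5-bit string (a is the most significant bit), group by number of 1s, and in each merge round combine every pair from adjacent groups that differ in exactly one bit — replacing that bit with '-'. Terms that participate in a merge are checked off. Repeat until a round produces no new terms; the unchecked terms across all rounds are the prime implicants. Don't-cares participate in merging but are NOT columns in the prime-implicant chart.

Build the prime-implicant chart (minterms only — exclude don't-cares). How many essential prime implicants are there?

[col 0] 00000, 00101*, 01001*, 01011*, 01100*, 01101*, 10011*, 10101*, 10111*, 11011*, 11100*, 11101*
[col 1] -0101*, -1011, -1100*, -1101*, 0-101*, 01-01, 010-1, 0110-*, 1-011, 1-101*, 10-11, 101-1, 1110-*
[col 2] --101, -110-
Prime implicants: --101, -1011, -110-, 00000, 01-01, 010-1, 1-011, 10-11, 101-1
PI chart (minterm → PIs covering it):
  0 | 00000  (sole → essential)
  5 | --101  (sole → essential)
  11 | -1011,010-1
  13 | --101,-110-,01-01
  19 | 1-011,10-11
  23 | 10-11,101-1
  27 | -1011,1-011
  28 | -110-  (sole → essential)
Essential prime implicants: --101, -110-, 00000

3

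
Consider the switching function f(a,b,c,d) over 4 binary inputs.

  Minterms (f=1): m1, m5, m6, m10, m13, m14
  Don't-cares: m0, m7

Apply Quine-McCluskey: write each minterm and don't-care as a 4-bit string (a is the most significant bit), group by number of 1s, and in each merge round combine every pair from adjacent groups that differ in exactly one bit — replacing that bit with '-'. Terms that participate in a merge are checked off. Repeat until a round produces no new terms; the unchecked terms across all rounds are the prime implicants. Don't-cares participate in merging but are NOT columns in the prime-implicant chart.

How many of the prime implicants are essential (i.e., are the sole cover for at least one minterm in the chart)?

2

Round 0: 0000✓ 0001✓ 0101✓ 0110✓ 0111✓ 1010✓ 1101✓ 1110✓
Round 1: -101 -110 0-01 000- 01-1 011- 1-10
PIs = {-101, -110, 0-01, 000-, 01-1, 011-, 1-10}
Coverage chart:
  m1: 0-01,000-
  m5: -101,0-01,01-1
  m6: -110,011-
  m10: 1-10 ←essential
  m13: -101 ←essential
  m14: -110,1-10
Essential: -101, 1-10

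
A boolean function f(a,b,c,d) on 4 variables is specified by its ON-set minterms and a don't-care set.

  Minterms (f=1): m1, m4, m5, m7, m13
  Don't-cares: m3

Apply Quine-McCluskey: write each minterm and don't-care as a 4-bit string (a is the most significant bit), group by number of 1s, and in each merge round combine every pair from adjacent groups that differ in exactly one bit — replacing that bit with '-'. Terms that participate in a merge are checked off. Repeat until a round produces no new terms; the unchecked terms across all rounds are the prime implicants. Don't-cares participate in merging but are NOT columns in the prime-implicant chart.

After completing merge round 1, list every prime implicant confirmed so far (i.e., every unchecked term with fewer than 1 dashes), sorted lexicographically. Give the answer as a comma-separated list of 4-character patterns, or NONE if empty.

NONE

size-2^0 implicants → 0001(✓)  0011(✓)  0100(✓)  0101(✓)  0111(✓)  1101(✓)
size-2^1 implicants → -101  0-01(✓)  0-11(✓)  00-1(✓)  01-1(✓)  010-
size-2^2 implicants → 0--1
Unchecked terms (primes): -101, 0--1, 010-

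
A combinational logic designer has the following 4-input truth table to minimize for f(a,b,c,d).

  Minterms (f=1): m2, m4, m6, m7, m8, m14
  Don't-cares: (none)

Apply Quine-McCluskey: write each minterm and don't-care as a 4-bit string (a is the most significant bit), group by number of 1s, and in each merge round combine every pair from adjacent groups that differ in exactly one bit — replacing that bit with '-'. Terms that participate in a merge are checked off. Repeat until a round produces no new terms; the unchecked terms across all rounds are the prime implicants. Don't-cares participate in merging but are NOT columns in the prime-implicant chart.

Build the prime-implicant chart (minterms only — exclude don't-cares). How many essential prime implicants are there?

Round 0: 0010✓ 0100✓ 0110✓ 0111✓ 1000 1110✓
Round 1: -110 0-10 01-0 011-
PIs = {-110, 0-10, 01-0, 011-, 1000}
Coverage chart:
  m2: 0-10 ←essential
  m4: 01-0 ←essential
  m6: -110,0-10,01-0,011-
  m7: 011- ←essential
  m8: 1000 ←essential
  m14: -110 ←essential
Essential: -110, 0-10, 01-0, 011-, 1000

5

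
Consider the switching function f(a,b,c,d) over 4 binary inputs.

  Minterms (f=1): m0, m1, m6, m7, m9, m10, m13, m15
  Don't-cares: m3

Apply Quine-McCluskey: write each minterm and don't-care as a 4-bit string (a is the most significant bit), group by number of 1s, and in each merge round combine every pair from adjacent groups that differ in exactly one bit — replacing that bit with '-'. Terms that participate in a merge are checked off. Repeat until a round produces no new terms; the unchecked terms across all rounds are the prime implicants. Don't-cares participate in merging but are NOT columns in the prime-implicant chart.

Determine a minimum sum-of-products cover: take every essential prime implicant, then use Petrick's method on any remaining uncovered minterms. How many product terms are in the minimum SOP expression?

5

[col 0] 0000*, 0001*, 0011*, 0110*, 0111*, 1001*, 1010, 1101*, 1111*
[col 1] -001, -111, 0-11, 00-1, 000-, 011-, 1-01, 11-1
Prime implicants: -001, -111, 0-11, 00-1, 000-, 011-, 1-01, 1010, 11-1
PI chart (minterm → PIs covering it):
  0 | 000-  (sole → essential)
  1 | -001,00-1,000-
  6 | 011-  (sole → essential)
  7 | -111,0-11,011-
  9 | -001,1-01
  10 | 1010  (sole → essential)
  13 | 1-01,11-1
  15 | -111,11-1
Essential prime implicants: 000-, 011-, 1010
Petrick residual → -001, 11-1
Minimum SOP uses 5 PIs: b'c'd + a'b'c' + a'bc + ab'cd' + abd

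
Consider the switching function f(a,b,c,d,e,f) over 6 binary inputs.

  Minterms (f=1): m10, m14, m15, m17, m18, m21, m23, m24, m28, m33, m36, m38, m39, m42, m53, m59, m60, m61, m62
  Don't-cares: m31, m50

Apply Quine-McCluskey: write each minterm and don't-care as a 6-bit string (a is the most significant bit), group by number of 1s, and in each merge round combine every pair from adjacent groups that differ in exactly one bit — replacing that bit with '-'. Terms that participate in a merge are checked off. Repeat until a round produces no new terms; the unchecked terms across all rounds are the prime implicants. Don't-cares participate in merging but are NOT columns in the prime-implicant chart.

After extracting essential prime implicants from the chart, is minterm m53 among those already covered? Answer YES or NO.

NO

size-2^0 implicants → 001010(✓)  001110(✓)  001111(✓)  010001(✓)  010010(✓)  010101(✓)  010111(✓)  011000(✓)  011100(✓)  011111(✓)  100001  100100(✓)  100110(✓)  100111(✓)  101010(✓)  110010(✓)  110101(✓)  111011  111100(✓)  111101(✓)  111110(✓)
size-2^1 implicants → -01010  -10010  -10101  -11100  0-1111  001-10  00111-  01-111  010-01  0101-1  011-00  1001-0  10011-  11-101  1111-0  11110-
Unchecked terms (primes): -01010, -10010, -10101, -11100, 0-1111, 001-10, 00111-, 01-111, 010-01, 0101-1, 011-00, 100001, 1001-0, 10011-, 11-101, 111011, 1111-0, 11110-
Minterm coverage:
  m10 ⊆ -01010,001-10
  m14 ⊆ 001-10,00111-
  m15 ⊆ 0-1111,00111-
  m17 ⊆ 010-01 [E]
  m18 ⊆ -10010 [E]
  m21 ⊆ -10101,010-01,0101-1
  m23 ⊆ 01-111,0101-1
  m24 ⊆ 011-00 [E]
  m28 ⊆ -11100,011-00
  m33 ⊆ 100001 [E]
  m36 ⊆ 1001-0 [E]
  m38 ⊆ 1001-0,10011-
  m39 ⊆ 10011- [E]
  m42 ⊆ -01010 [E]
  m53 ⊆ -10101,11-101
  m59 ⊆ 111011 [E]
  m60 ⊆ -11100,1111-0,11110-
  m61 ⊆ 11-101,11110-
  m62 ⊆ 1111-0 [E]
E = {-01010, -10010, 010-01, 011-00, 100001, 1001-0, 10011-, 111011, 1111-0}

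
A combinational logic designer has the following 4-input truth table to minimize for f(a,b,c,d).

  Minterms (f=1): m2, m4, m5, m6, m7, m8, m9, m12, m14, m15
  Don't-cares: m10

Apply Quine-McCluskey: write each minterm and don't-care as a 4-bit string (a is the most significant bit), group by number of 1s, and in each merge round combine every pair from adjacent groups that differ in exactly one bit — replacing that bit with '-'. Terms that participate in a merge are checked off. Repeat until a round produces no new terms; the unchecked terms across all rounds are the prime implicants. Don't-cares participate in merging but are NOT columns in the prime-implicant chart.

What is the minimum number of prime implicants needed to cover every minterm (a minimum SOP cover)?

size-2^0 implicants → 0010(✓)  0100(✓)  0101(✓)  0110(✓)  0111(✓)  1000(✓)  1001(✓)  1010(✓)  1100(✓)  1110(✓)  1111(✓)
size-2^1 implicants → -010(✓)  -100(✓)  -110(✓)  -111(✓)  0-10(✓)  01-0(✓)  01-1(✓)  010-(✓)  011-(✓)  1-00(✓)  1-10(✓)  10-0(✓)  100-  11-0(✓)  111-(✓)
size-2^2 implicants → --10  -1-0  -11-  01--  1--0
Unchecked terms (primes): --10, -1-0, -11-, 01--, 1--0, 100-
Minterm coverage:
  m2 ⊆ --10 [E]
  m4 ⊆ -1-0,01--
  m5 ⊆ 01-- [E]
  m6 ⊆ --10,-1-0,-11-,01--
  m7 ⊆ -11-,01--
  m8 ⊆ 1--0,100-
  m9 ⊆ 100- [E]
  m12 ⊆ -1-0,1--0
  m14 ⊆ --10,-1-0,-11-,1--0
  m15 ⊆ -11- [E]
E = {--10, -11-, 01--, 100-}
Petrick residual → -1-0
Cover = cd' + bd' + bc + a'b + ab'c'  |cover|=5

5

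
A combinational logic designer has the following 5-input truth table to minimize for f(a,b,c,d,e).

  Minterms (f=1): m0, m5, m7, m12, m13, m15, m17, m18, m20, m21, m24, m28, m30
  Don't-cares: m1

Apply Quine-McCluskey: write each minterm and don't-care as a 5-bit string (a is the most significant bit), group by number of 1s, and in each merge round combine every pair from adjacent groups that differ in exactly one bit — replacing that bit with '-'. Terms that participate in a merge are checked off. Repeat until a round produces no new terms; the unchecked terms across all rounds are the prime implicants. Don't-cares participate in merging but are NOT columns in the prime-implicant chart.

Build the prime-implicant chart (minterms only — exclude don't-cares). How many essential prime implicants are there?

6

size-2^0 implicants → 00000(✓)  00001(✓)  00101(✓)  00111(✓)  01100(✓)  01101(✓)  01111(✓)  10001(✓)  10010  10100(✓)  10101(✓)  11000(✓)  11100(✓)  11110(✓)
size-2^1 implicants → -0001(✓)  -0101(✓)  -1100  0-101(✓)  0-111(✓)  00-01(✓)  0000-  001-1(✓)  011-1(✓)  0110-  1-100  10-01(✓)  1010-  11-00  111-0
size-2^2 implicants → -0-01  0-1-1
Unchecked terms (primes): -0-01, -1100, 0-1-1, 0000-, 0110-, 1-100, 10010, 1010-, 11-00, 111-0
Minterm coverage:
  m0 ⊆ 0000- [E]
  m5 ⊆ -0-01,0-1-1
  m7 ⊆ 0-1-1 [E]
  m12 ⊆ -1100,0110-
  m13 ⊆ 0-1-1,0110-
  m15 ⊆ 0-1-1 [E]
  m17 ⊆ -0-01 [E]
  m18 ⊆ 10010 [E]
  m20 ⊆ 1-100,1010-
  m21 ⊆ -0-01,1010-
  m24 ⊆ 11-00 [E]
  m28 ⊆ -1100,1-100,11-00,111-0
  m30 ⊆ 111-0 [E]
E = {-0-01, 0-1-1, 0000-, 10010, 11-00, 111-0}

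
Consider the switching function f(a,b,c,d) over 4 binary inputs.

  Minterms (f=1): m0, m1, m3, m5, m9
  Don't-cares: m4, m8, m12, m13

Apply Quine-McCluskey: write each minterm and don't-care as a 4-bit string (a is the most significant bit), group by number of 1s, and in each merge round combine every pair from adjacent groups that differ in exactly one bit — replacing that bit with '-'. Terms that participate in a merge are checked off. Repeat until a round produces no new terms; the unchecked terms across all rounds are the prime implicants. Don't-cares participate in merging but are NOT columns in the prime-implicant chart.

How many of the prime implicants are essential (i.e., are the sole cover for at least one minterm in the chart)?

[col 0] 0000*, 0001*, 0011*, 0100*, 0101*, 1000*, 1001*, 1100*, 1101*
[col 1] -000*, -001*, -100*, -101*, 0-00*, 0-01*, 00-1, 000-*, 010-*, 1-00*, 1-01*, 100-*, 110-*
[col 2] --00*, --01*, -00-*, -10-*, 0-0-*, 1-0-*
[col 3] --0-
Prime implicants: --0-, 00-1
PI chart (minterm → PIs covering it):
  0 | --0-  (sole → essential)
  1 | --0-,00-1
  3 | 00-1  (sole → essential)
  5 | --0-  (sole → essential)
  9 | --0-  (sole → essential)
Essential prime implicants: --0-, 00-1

2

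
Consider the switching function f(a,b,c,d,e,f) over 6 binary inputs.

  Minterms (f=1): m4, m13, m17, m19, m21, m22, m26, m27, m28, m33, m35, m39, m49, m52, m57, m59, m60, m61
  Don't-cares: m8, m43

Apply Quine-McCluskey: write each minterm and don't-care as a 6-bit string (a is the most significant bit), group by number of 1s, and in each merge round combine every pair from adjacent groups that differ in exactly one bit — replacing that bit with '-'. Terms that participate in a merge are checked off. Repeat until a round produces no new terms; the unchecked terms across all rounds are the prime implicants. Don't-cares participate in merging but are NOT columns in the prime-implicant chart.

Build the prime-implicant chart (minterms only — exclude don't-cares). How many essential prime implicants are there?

8

size-2^0 implicants → 000100  001000  001101  010001(✓)  010011(✓)  010101(✓)  010110  011010(✓)  011011(✓)  011100(✓)  100001(✓)  100011(✓)  100111(✓)  101011(✓)  110001(✓)  110100(✓)  111001(✓)  111011(✓)  111100(✓)  111101(✓)
size-2^1 implicants → -10001  -11011  -11100  01-011  010-01  0100-1  01101-  1-0001  1-1011  10-011  100-11  1000-1  11-001  11-100  111-01  1110-1  11110-
Unchecked terms (primes): -10001, -11011, -11100, 000100, 001000, 001101, 01-011, 010-01, 0100-1, 010110, 01101-, 1-0001, 1-1011, 10-011, 100-11, 1000-1, 11-001, 11-100, 111-01, 1110-1, 11110-
Minterm coverage:
  m4 ⊆ 000100 [E]
  m13 ⊆ 001101 [E]
  m17 ⊆ -10001,010-01,0100-1
  m19 ⊆ 01-011,0100-1
  m21 ⊆ 010-01 [E]
  m22 ⊆ 010110 [E]
  m26 ⊆ 01101- [E]
  m27 ⊆ -11011,01-011,01101-
  m28 ⊆ -11100 [E]
  m33 ⊆ 1-0001,1000-1
  m35 ⊆ 10-011,100-11,1000-1
  m39 ⊆ 100-11 [E]
  m49 ⊆ -10001,1-0001,11-001
  m52 ⊆ 11-100 [E]
  m57 ⊆ 11-001,111-01,1110-1
  m59 ⊆ -11011,1-1011,1110-1
  m60 ⊆ -11100,11-100,11110-
  m61 ⊆ 111-01,11110-
E = {-11100, 000100, 001101, 010-01, 010110, 01101-, 100-11, 11-100}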